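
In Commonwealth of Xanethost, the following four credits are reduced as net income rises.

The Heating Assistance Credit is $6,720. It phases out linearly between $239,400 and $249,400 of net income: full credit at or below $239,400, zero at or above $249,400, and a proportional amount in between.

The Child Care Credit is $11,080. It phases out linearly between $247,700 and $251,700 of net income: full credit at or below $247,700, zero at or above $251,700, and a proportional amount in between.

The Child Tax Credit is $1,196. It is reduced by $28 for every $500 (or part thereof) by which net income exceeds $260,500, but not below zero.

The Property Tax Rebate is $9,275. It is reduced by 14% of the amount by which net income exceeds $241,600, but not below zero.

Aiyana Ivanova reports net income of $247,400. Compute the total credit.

Heating Assistance Credit: $247,400 is $8,000 into a $10,000 phase-out range, leaving 2,000/10,000 of the credit: $6,720 × 2,000/10,000 = $1,344.
Child Care Credit: $247,400 is at or below the $247,700 threshold, so the full $11,080 applies.
Child Tax Credit: $247,400 is at or below the $260,500 threshold, so the full $1,196 applies.
Property Tax Rebate: 14% of the $5,800 excess over $241,600 is $812; credit = $9,275 − $812 = $8,463.
Total: $1,344 + $11,080 + $1,196 + $8,463 = $22,083.

$22,083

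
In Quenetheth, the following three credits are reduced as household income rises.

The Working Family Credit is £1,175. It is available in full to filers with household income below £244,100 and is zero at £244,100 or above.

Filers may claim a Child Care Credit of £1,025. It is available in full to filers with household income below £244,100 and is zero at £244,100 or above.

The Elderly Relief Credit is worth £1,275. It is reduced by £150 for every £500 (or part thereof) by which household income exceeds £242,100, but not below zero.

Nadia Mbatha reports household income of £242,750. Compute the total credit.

Working Family Credit: £242,750 is below the £244,100 cutoff, so the full £1,175 applies.
Child Care Credit: £242,750 is below the £244,100 cutoff, so the full £1,025 applies.
Elderly Relief Credit: income exceeds £242,100 by £650, which is 2 full-or-partial £500 increments; reduction = 2 × £150 = £300, leaving £975.
Total: £1,175 + £1,025 + £975 = £3,175.

£3,175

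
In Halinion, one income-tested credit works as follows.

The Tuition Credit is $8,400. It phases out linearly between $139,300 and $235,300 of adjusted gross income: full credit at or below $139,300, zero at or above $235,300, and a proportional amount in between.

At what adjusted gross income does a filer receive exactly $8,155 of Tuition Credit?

$142,100

$8,155 is 8,155/8,400 of the full $8,400, so 245/8,400 of the $96,000 range has been used: income = $139,300 + $96,000 × 245/8,400 = $142,100.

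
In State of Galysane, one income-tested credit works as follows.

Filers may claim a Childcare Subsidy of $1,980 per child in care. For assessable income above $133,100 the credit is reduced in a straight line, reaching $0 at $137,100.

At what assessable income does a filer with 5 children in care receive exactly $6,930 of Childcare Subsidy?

Full credit = 5 × $1,980 = $9,900.
$6,930 is 6,930/9,900 of the full $9,900, so 2,970/9,900 of the $4,000 range has been used: income = $133,100 + $4,000 × 2,970/9,900 = $134,300.

$134,300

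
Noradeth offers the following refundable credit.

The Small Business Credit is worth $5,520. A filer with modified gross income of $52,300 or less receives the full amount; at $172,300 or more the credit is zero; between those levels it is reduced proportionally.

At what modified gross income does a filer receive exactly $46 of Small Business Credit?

$171,300

$46 is 46/5,520 of the full $5,520, so 5,474/5,520 of the $120,000 range has been used: income = $52,300 + $120,000 × 5,474/5,520 = $171,300.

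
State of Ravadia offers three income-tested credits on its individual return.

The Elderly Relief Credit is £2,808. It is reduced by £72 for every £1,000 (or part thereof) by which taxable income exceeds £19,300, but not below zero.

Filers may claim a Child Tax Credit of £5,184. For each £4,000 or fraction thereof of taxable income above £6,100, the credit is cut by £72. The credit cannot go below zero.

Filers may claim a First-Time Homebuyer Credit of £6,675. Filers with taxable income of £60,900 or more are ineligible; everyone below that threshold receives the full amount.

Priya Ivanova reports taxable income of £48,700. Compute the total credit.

Elderly Relief Credit: income exceeds £19,300 by £29,400, which is 30 full-or-partial £1,000 increments; reduction = 30 × £72 = £2,160, leaving £648.
Child Tax Credit: income exceeds £6,100 by £42,600, which is 11 full-or-partial £4,000 increments; reduction = 11 × £72 = £792, leaving £4,392.
First-Time Homebuyer Credit: £48,700 is below the £60,900 cutoff, so the full £6,675 applies.
Total: £648 + £4,392 + £6,675 = £11,715.

£11,715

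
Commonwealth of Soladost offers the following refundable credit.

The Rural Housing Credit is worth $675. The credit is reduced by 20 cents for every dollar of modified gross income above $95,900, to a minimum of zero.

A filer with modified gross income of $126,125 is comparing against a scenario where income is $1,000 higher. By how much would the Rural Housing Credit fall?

$0

At $126,125 — 20% of the $30,225 excess over $95,900 is $6,045 ≥ base, so the credit is $0.
At $127,125 — 20% of the $31,225 excess over $95,900 is $6,245 ≥ base, so the credit is $0.
Lost: $0 − $0 = $0.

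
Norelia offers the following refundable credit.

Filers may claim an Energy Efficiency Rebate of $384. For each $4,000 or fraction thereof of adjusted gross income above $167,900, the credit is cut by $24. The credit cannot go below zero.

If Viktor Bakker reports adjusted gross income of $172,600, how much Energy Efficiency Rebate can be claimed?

Energy Efficiency Rebate: income exceeds $167,900 by $4,700, which is 2 full-or-partial $4,000 increments; reduction = 2 × $24 = $48, leaving $336.

$336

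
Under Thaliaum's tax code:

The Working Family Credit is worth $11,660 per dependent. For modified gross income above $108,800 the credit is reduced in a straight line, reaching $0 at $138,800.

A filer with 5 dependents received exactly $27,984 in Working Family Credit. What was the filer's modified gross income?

Full credit = 5 × $11,660 = $58,300.
$27,984 is 27,984/58,300 of the full $58,300, so 30,316/58,300 of the $30,000 range has been used: income = $108,800 + $30,000 × 30,316/58,300 = $124,400.

$124,400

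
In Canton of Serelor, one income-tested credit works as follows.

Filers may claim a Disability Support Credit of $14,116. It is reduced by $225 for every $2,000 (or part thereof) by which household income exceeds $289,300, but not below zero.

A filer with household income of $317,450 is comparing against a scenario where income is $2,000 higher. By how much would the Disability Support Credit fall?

At $317,450 — income exceeds $289,300 by $28,150, which is 15 full-or-partial $2,000 increments; reduction = 15 × $225 = $3,375, leaving $10,741.
At $319,450 — income exceeds $289,300 by $30,150, which is 16 full-or-partial $2,000 increments; reduction = 16 × $225 = $3,600, leaving $10,516.
Lost: $10,741 − $10,516 = $225.

$225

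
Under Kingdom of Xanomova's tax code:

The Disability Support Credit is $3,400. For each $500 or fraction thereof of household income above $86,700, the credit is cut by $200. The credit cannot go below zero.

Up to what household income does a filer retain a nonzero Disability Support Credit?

After 16 increments the reduction is 16 × $200 = $3,200, leaving $200; one more increment wipes it out. Increment 16 ends at excess 16 × $500 = $8,000, so the highest qualifying income is $86,700 + $8,000 = $94,700.

$94,700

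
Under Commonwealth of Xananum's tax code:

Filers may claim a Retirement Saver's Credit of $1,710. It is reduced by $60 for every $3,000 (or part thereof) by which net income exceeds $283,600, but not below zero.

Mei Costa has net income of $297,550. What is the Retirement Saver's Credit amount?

$1,410

Retirement Saver's Credit: income exceeds $283,600 by $13,950, which is 5 full-or-partial $3,000 increments; reduction = 5 × $60 = $300, leaving $1,410.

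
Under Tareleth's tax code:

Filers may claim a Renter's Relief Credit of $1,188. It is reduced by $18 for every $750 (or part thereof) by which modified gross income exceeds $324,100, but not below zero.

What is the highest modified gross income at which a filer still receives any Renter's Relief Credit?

$372,850

After 65 increments the reduction is 65 × $18 = $1,170, leaving $18; one more increment wipes it out. Increment 65 ends at excess 65 × $750 = $48,750, so the highest qualifying income is $324,100 + $48,750 = $372,850.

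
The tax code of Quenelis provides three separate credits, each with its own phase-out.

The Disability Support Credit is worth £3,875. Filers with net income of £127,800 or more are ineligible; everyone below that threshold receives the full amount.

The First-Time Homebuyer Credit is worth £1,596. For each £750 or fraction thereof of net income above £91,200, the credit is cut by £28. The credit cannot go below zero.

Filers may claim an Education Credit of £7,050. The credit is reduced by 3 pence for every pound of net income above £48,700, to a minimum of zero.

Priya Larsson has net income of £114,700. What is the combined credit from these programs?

Disability Support Credit: £114,700 is below the £127,800 cutoff, so the full £3,875 applies.
First-Time Homebuyer Credit: income exceeds £91,200 by £23,500, which is 32 full-or-partial £750 increments; reduction = 32 × £28 = £896, leaving £700.
Education Credit: 3% of the £66,000 excess over £48,700 is £1,980; credit = £7,050 − £1,980 = £5,070.
Total: £3,875 + £700 + £5,070 = £9,645.

£9,645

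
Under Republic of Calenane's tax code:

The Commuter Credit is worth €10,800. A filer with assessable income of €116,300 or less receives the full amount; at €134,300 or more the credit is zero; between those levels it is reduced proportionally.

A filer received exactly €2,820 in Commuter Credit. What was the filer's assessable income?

€129,600

€2,820 is 2,820/10,800 of the full €10,800, so 7,980/10,800 of the €18,000 range has been used: income = €116,300 + €18,000 × 7,980/10,800 = €129,600.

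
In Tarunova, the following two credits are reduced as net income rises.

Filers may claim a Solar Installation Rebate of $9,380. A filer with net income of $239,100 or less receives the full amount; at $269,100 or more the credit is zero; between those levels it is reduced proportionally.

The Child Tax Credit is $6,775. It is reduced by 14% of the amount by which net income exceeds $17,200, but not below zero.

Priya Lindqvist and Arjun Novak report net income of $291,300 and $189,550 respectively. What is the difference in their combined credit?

Priya ($291,300): Solar Installation Rebate: $291,300 is at or above $269,100, so the credit is $0. Child Tax Credit: 14% of the $274,100 excess over $17,200 is $38,374 ≥ base, so the credit is $0. total $0 + $0 = $0
Arjun ($189,550): Solar Installation Rebate: $189,550 is at or below the $239,100 threshold, so the full $9,380 applies. Child Tax Credit: 14% of the $172,350 excess over $17,200 is $24,129 ≥ base, so the credit is $0. total $9,380 + $0 = $9,380
Difference: |$0 − $9,380| = $9,380.

$9,380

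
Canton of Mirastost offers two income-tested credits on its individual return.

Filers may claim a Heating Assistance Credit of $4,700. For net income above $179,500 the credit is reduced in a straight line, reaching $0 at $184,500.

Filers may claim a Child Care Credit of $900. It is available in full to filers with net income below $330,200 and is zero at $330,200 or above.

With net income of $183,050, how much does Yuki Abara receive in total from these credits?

$2,263

Heating Assistance Credit: $183,050 is $3,550 into a $5,000 phase-out range, leaving 1,450/5,000 of the credit: $4,700 × 1,450/5,000 = $1,363.
Child Care Credit: $183,050 is below the $330,200 cutoff, so the full $900 applies.
Total: $1,363 + $900 = $2,263.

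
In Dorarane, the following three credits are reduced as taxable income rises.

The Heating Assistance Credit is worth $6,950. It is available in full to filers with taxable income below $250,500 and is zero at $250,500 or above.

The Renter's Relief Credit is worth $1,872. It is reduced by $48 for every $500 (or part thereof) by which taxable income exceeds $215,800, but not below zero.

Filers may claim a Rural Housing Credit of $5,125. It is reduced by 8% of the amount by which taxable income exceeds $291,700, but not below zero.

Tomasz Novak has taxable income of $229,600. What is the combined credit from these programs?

Heating Assistance Credit: $229,600 is below the $250,500 cutoff, so the full $6,950 applies.
Renter's Relief Credit: income exceeds $215,800 by $13,800, which is 28 full-or-partial $500 increments; reduction = 28 × $48 = $1,344, leaving $528.
Rural Housing Credit: $229,600 is at or below the $291,700 threshold, so the full $5,125 applies.
Total: $6,950 + $528 + $5,125 = $12,603.

$12,603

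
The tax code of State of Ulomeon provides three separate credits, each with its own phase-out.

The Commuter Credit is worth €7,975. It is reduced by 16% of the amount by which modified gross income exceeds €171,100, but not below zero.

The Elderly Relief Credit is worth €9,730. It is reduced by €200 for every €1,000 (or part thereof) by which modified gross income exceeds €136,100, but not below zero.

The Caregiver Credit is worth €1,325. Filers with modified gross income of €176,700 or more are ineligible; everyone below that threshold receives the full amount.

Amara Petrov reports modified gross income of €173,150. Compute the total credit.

Commuter Credit: 16% of the €2,050 excess over €171,100 is €328; credit = €7,975 − €328 = €7,647.
Elderly Relief Credit: income exceeds €136,100 by €37,050, which is 38 full-or-partial €1,000 increments; reduction = 38 × €200 = €7,600, leaving €2,130.
Caregiver Credit: €173,150 is below the €176,700 cutoff, so the full €1,325 applies.
Total: €7,647 + €2,130 + €1,325 = €11,102.

€11,102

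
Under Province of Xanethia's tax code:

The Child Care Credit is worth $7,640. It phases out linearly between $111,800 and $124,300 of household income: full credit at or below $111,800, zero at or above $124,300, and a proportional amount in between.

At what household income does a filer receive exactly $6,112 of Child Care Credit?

$114,300

$6,112 is 6,112/7,640 of the full $7,640, so 1,528/7,640 of the $12,500 range has been used: income = $111,800 + $12,500 × 1,528/7,640 = $114,300.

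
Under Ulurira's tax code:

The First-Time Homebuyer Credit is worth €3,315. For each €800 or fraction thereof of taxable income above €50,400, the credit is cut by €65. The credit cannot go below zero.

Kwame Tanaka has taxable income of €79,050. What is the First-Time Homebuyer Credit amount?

€975

First-Time Homebuyer Credit: income exceeds €50,400 by €28,650, which is 36 full-or-partial €800 increments; reduction = 36 × €65 = €2,340, leaving €975.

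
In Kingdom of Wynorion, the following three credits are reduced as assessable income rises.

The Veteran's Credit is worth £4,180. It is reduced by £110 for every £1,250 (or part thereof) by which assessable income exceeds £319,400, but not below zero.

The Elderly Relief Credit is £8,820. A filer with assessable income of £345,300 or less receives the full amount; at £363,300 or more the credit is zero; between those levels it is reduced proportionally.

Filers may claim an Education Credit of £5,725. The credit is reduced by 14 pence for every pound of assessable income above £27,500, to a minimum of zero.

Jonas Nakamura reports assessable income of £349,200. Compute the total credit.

Veteran's Credit: income exceeds £319,400 by £29,800, which is 24 full-or-partial £1,250 increments; reduction = 24 × £110 = £2,640, leaving £1,540.
Elderly Relief Credit: £349,200 is £3,900 into a £18,000 phase-out range, leaving 14,100/18,000 of the credit: £8,820 × 14,100/18,000 = £6,909.
Education Credit: 14% of the £321,700 excess over £27,500 is £45,038 ≥ base, so the credit is £0.
Total: £1,540 + £6,909 + £0 = £8,449.

£8,449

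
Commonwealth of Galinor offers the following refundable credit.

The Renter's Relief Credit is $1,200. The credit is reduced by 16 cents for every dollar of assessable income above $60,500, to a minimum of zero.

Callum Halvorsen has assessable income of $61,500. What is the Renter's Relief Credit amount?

$1,040

Renter's Relief Credit: 16% of the $1,000 excess over $60,500 is $160; credit = $1,200 − $160 = $1,040.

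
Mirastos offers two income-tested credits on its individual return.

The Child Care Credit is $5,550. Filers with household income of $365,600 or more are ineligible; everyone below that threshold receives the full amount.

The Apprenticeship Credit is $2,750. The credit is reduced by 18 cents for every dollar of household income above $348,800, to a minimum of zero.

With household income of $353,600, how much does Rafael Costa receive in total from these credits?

$7,436

Child Care Credit: $353,600 is below the $365,600 cutoff, so the full $5,550 applies.
Apprenticeship Credit: 18% of the $4,800 excess over $348,800 is $864; credit = $2,750 − $864 = $1,886.
Total: $5,550 + $1,886 = $7,436.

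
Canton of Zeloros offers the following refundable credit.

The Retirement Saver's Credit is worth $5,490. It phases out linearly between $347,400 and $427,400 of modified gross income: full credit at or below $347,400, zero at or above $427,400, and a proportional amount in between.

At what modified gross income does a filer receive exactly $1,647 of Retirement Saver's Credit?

$403,400

$1,647 is 1,647/5,490 of the full $5,490, so 3,843/5,490 of the $80,000 range has been used: income = $347,400 + $80,000 × 3,843/5,490 = $403,400.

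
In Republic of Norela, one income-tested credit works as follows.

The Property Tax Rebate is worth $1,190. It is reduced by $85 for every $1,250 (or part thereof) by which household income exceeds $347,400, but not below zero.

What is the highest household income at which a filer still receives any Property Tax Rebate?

$363,650

After 13 increments the reduction is 13 × $85 = $1,105, leaving $85; one more increment wipes it out. Increment 13 ends at excess 13 × $1,250 = $16,250, so the highest qualifying income is $347,400 + $16,250 = $363,650.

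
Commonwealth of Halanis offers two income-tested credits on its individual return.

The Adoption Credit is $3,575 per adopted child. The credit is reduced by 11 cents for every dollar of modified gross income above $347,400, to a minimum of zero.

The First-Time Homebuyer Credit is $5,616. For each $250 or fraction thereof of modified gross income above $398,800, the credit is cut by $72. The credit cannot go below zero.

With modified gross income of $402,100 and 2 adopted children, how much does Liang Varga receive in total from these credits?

$5,741

Adoption Credit: base = 2 × $3,575 = $7,150. 11% of the $54,700 excess over $347,400 is $6,017; credit = $7,150 − $6,017 = $1,133.
First-Time Homebuyer Credit: income exceeds $398,800 by $3,300, which is 14 full-or-partial $250 increments; reduction = 14 × $72 = $1,008, leaving $4,608.
Total: $1,133 + $4,608 = $5,741.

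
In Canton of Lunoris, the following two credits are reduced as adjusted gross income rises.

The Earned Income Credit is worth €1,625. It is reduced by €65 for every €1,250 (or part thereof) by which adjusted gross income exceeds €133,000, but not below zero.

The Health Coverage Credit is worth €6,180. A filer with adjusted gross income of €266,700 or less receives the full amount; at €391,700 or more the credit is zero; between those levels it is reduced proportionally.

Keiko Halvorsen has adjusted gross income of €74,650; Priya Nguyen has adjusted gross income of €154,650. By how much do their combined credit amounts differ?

Keiko (€74,650): Earned Income Credit: €74,650 is at or below the €133,000 threshold, so the full €1,625 applies. Health Coverage Credit: €74,650 is at or below the €266,700 threshold, so the full €6,180 applies. total €1,625 + €6,180 = €7,805
Priya (€154,650): Earned Income Credit: income exceeds €133,000 by €21,650, which is 18 full-or-partial €1,250 increments; reduction = 18 × €65 = €1,170, leaving €455. Health Coverage Credit: €154,650 is at or below the €266,700 threshold, so the full €6,180 applies. total €455 + €6,180 = €6,635
Difference: |€7,805 − €6,635| = €1,170.

€1,170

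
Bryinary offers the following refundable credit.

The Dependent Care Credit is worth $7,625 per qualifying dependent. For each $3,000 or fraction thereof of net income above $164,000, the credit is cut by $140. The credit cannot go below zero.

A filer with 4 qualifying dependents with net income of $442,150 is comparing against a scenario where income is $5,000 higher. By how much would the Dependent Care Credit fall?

At $442,150 — base = 4 × $7,625 = $30,500. income exceeds $164,000 by $278,150, which is 93 full-or-partial $3,000 increments; reduction = 93 × $140 = $13,020, leaving $17,480.
At $447,150 — base = 4 × $7,625 = $30,500. income exceeds $164,000 by $283,150, which is 95 full-or-partial $3,000 increments; reduction = 95 × $140 = $13,300, leaving $17,200.
Lost: $17,480 − $17,200 = $280.

$280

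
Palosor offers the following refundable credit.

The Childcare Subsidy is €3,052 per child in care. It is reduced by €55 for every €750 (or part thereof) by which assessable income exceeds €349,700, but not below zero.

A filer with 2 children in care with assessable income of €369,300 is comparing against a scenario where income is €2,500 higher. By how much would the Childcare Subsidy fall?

At €369,300 — base = 2 × €3,052 = €6,104. income exceeds €349,700 by €19,600, which is 27 full-or-partial €750 increments; reduction = 27 × €55 = €1,485, leaving €4,619.
At €371,800 — base = 2 × €3,052 = €6,104. income exceeds €349,700 by €22,100, which is 30 full-or-partial €750 increments; reduction = 30 × €55 = €1,650, leaving €4,454.
Lost: €4,619 − €4,454 = €165.

€165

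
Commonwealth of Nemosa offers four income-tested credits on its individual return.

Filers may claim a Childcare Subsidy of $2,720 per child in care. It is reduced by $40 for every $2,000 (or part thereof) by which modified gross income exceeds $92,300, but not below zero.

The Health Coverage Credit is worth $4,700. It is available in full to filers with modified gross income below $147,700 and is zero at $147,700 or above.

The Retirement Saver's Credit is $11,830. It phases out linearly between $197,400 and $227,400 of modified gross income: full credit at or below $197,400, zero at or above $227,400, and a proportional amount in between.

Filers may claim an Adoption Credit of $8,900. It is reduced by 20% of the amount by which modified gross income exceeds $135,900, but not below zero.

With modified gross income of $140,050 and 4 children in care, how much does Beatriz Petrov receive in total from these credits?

Childcare Subsidy: base = 4 × $2,720 = $10,880. income exceeds $92,300 by $47,750, which is 24 full-or-partial $2,000 increments; reduction = 24 × $40 = $960, leaving $9,920.
Health Coverage Credit: $140,050 is below the $147,700 cutoff, so the full $4,700 applies.
Retirement Saver's Credit: $140,050 is at or below the $197,400 threshold, so the full $11,830 applies.
Adoption Credit: 20% of the $4,150 excess over $135,900 is $830; credit = $8,900 − $830 = $8,070.
Total: $9,920 + $4,700 + $11,830 + $8,070 = $34,520.

$34,520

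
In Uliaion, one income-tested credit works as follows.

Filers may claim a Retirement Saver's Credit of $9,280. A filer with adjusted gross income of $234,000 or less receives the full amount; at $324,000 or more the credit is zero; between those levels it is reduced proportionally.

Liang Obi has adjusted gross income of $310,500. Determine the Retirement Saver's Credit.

$1,392

Retirement Saver's Credit: $310,500 is $76,500 into a $90,000 phase-out range, leaving 13,500/90,000 of the credit: $9,280 × 13,500/90,000 = $1,392.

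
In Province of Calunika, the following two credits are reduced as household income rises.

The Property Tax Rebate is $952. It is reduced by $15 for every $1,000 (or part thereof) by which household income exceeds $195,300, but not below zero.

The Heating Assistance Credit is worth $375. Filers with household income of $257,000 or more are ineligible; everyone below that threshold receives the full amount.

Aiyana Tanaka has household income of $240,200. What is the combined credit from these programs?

$652

Property Tax Rebate: income exceeds $195,300 by $44,900, which is 45 full-or-partial $1,000 increments; reduction = 45 × $15 = $675, leaving $277.
Heating Assistance Credit: $240,200 is below the $257,000 cutoff, so the full $375 applies.
Total: $277 + $375 = $652.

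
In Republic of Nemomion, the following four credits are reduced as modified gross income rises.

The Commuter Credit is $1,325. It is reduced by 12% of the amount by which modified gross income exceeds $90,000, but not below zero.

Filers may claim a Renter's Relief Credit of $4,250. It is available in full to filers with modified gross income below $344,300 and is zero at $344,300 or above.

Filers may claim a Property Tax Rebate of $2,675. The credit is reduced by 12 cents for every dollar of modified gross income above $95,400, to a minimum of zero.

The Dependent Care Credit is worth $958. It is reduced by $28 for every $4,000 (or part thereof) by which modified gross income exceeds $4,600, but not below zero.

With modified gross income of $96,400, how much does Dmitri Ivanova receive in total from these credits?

Commuter Credit: 12% of the $6,400 excess over $90,000 is $768; credit = $1,325 − $768 = $557.
Renter's Relief Credit: $96,400 is below the $344,300 cutoff, so the full $4,250 applies.
Property Tax Rebate: 12% of the $1,000 excess over $95,400 is $120; credit = $2,675 − $120 = $2,555.
Dependent Care Credit: income exceeds $4,600 by $91,800, which is 23 full-or-partial $4,000 increments; reduction = 23 × $28 = $644, leaving $314.
Total: $557 + $4,250 + $2,555 + $314 = $7,676.

$7,676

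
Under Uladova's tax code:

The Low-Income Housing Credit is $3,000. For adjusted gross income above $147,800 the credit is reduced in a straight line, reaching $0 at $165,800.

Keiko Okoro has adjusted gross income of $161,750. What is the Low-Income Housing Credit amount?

$675

Low-Income Housing Credit: $161,750 is $13,950 into a $18,000 phase-out range, leaving 4,050/18,000 of the credit: $3,000 × 4,050/18,000 = $675.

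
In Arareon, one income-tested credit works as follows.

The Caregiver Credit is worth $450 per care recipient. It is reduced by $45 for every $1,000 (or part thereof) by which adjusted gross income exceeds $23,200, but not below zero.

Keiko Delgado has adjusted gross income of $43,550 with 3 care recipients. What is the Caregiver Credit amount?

Caregiver Credit: base = 3 × $450 = $1,350. income exceeds $23,200 by $20,350, which is 21 full-or-partial $1,000 increments; reduction = 21 × $45 = $945, leaving $405.

$405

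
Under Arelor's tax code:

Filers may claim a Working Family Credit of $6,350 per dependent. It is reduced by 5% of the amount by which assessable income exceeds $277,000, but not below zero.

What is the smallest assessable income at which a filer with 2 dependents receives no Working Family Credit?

Full credit = 2 × $6,350 = $12,700.
The credit falls by 5% of each dollar above $277,000, so it reaches zero when the excess is $12,700 / 5% = $254,000: income = $277,000 + $254,000 = $531,000.

$531,000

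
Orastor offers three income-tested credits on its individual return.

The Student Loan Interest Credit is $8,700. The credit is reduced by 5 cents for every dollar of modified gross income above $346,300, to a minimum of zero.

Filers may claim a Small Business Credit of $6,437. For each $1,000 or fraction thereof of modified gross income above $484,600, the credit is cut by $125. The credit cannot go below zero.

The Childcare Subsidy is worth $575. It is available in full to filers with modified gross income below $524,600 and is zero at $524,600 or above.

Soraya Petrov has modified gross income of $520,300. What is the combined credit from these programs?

$2,512

Student Loan Interest Credit: 5% of the $174,000 excess over $346,300 is $8,700 ≥ base, so the credit is $0.
Small Business Credit: income exceeds $484,600 by $35,700, which is 36 full-or-partial $1,000 increments; reduction = 36 × $125 = $4,500, leaving $1,937.
Childcare Subsidy: $520,300 is below the $524,600 cutoff, so the full $575 applies.
Total: $0 + $1,937 + $575 = $2,512.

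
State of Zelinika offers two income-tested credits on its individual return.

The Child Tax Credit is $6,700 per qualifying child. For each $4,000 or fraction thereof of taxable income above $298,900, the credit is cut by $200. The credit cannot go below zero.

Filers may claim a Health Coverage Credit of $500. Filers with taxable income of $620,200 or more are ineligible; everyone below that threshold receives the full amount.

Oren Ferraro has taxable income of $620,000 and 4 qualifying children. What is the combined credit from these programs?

Child Tax Credit: base = 4 × $6,700 = $26,800. income exceeds $298,900 by $321,100, which is 81 full-or-partial $4,000 increments; reduction = 81 × $200 = $16,200, leaving $10,600.
Health Coverage Credit: $620,000 is below the $620,200 cutoff, so the full $500 applies.
Total: $10,600 + $500 = $11,100.

$11,100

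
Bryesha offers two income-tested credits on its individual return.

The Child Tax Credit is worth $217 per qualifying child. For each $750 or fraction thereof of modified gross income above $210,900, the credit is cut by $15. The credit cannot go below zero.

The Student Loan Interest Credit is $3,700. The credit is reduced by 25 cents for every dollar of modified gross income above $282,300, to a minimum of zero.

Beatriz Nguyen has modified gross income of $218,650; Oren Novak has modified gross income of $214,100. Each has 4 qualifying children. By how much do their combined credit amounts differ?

Beatriz ($218,650): Child Tax Credit: base = 4 × $217 = $868. income exceeds $210,900 by $7,750, which is 11 full-or-partial $750 increments; reduction = 11 × $15 = $165, leaving $703. Student Loan Interest Credit: $218,650 is at or below the $282,300 threshold, so the full $3,700 applies. total $703 + $3,700 = $4,403
Oren ($214,100): Child Tax Credit: base = 4 × $217 = $868. income exceeds $210,900 by $3,200, which is 5 full-or-partial $750 increments; reduction = 5 × $15 = $75, leaving $793. Student Loan Interest Credit: $214,100 is at or below the $282,300 threshold, so the full $3,700 applies. total $793 + $3,700 = $4,493
Difference: |$4,403 − $4,493| = $90.

$90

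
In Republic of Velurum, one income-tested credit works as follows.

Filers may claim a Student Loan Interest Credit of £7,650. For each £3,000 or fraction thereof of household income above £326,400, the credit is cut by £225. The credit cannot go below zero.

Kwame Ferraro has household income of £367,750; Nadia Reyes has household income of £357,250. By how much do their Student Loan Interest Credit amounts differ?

£675

Kwame (£367,750): Student Loan Interest Credit: income exceeds £326,400 by £41,350, which is 14 full-or-partial £3,000 increments; reduction = 14 × £225 = £3,150, leaving £4,500.
Nadia (£357,250): Student Loan Interest Credit: income exceeds £326,400 by £30,850, which is 11 full-or-partial £3,000 increments; reduction = 11 × £225 = £2,475, leaving £5,175.
Difference: |£4,500 − £5,175| = £675.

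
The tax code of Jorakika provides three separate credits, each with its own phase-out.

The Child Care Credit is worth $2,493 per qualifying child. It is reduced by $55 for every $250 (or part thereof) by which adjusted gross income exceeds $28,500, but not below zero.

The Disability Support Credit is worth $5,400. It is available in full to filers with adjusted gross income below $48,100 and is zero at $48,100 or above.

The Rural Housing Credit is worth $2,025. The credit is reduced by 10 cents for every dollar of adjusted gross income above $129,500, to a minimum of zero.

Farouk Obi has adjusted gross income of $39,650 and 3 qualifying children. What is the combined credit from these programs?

$12,429

Child Care Credit: base = 3 × $2,493 = $7,479. income exceeds $28,500 by $11,150, which is 45 full-or-partial $250 increments; reduction = 45 × $55 = $2,475, leaving $5,004.
Disability Support Credit: $39,650 is below the $48,100 cutoff, so the full $5,400 applies.
Rural Housing Credit: $39,650 is at or below the $129,500 threshold, so the full $2,025 applies.
Total: $5,004 + $5,400 + $2,025 = $12,429.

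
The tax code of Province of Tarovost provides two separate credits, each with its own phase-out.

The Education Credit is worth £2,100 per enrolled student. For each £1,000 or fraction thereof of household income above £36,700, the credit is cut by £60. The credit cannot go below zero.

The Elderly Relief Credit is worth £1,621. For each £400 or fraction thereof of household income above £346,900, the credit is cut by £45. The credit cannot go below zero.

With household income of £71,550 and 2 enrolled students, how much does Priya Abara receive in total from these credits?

£3,721

Education Credit: base = 2 × £2,100 = £4,200. income exceeds £36,700 by £34,850, which is 35 full-or-partial £1,000 increments; reduction = 35 × £60 = £2,100, leaving £2,100.
Elderly Relief Credit: £71,550 is at or below the £346,900 threshold, so the full £1,621 applies.
Total: £2,100 + £1,621 = £3,721.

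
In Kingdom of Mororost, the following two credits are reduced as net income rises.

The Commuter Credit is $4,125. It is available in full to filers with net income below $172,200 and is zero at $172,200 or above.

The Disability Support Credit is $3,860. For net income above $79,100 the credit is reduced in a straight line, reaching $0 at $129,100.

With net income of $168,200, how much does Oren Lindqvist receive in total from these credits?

$4,125

Commuter Credit: $168,200 is below the $172,200 cutoff, so the full $4,125 applies.
Disability Support Credit: $168,200 is at or above $129,100, so the credit is $0.
Total: $4,125 + $0 = $4,125.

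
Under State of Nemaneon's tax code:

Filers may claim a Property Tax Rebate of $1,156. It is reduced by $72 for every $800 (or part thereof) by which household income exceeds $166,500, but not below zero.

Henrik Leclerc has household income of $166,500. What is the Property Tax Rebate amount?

Property Tax Rebate: $166,500 is at or below the $166,500 threshold, so the full $1,156 applies.

$1,156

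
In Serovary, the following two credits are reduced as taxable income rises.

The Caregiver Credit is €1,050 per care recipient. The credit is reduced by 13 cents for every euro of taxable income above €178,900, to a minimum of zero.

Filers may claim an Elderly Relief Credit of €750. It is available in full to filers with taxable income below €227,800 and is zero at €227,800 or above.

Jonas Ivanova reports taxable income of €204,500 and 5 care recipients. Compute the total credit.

Caregiver Credit: base = 5 × €1,050 = €5,250. 13% of the €25,600 excess over €178,900 is €3,328; credit = €5,250 − €3,328 = €1,922.
Elderly Relief Credit: €204,500 is below the €227,800 cutoff, so the full €750 applies.
Total: €1,922 + €750 = €2,672.

€2,672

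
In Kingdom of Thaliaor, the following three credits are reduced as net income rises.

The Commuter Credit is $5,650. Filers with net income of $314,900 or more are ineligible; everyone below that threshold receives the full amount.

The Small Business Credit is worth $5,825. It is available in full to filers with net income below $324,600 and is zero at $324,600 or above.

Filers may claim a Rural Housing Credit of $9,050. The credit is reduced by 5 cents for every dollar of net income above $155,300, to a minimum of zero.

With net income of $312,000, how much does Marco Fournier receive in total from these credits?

$12,690

Commuter Credit: $312,000 is below the $314,900 cutoff, so the full $5,650 applies.
Small Business Credit: $312,000 is below the $324,600 cutoff, so the full $5,825 applies.
Rural Housing Credit: 5% of the $156,700 excess over $155,300 is $7,835; credit = $9,050 − $7,835 = $1,215.
Total: $5,650 + $5,825 + $1,215 = $12,690.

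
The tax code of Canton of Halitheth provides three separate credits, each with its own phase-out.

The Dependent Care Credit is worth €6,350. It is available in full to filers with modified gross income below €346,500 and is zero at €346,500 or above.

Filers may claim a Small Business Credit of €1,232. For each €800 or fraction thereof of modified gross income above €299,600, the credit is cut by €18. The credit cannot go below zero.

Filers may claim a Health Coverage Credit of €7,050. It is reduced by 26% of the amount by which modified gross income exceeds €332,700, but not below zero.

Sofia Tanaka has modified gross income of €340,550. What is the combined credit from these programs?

Dependent Care Credit: €340,550 is below the €346,500 cutoff, so the full €6,350 applies.
Small Business Credit: income exceeds €299,600 by €40,950, which is 52 full-or-partial €800 increments; reduction = 52 × €18 = €936, leaving €296.
Health Coverage Credit: 26% of the €7,850 excess over €332,700 is €2,041; credit = €7,050 − €2,041 = €5,009.
Total: €6,350 + €296 + €5,009 = €11,655.

€11,655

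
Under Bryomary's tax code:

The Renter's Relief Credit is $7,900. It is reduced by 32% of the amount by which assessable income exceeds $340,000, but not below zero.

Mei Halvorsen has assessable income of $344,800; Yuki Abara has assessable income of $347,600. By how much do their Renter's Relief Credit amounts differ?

Mei ($344,800): Renter's Relief Credit: 32% of the $4,800 excess over $340,000 is $1,536; credit = $7,900 − $1,536 = $6,364.
Yuki ($347,600): Renter's Relief Credit: 32% of the $7,600 excess over $340,000 is $2,432; credit = $7,900 − $2,432 = $5,468.
Difference: |$6,364 − $5,468| = $896.

$896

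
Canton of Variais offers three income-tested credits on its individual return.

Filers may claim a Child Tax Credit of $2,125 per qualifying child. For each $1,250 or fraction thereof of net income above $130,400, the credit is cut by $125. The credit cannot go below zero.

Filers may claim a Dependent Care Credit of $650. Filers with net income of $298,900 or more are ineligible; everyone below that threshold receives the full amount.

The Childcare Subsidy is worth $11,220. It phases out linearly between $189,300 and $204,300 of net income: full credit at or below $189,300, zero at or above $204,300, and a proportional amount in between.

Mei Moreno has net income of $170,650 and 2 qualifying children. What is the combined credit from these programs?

$11,995

Child Tax Credit: base = 2 × $2,125 = $4,250. income exceeds $130,400 by $40,250, which is 33 full-or-partial $1,250 increments; reduction = 33 × $125 = $4,125, leaving $125.
Dependent Care Credit: $170,650 is below the $298,900 cutoff, so the full $650 applies.
Childcare Subsidy: $170,650 is at or below the $189,300 threshold, so the full $11,220 applies.
Total: $125 + $650 + $11,220 = $11,995.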